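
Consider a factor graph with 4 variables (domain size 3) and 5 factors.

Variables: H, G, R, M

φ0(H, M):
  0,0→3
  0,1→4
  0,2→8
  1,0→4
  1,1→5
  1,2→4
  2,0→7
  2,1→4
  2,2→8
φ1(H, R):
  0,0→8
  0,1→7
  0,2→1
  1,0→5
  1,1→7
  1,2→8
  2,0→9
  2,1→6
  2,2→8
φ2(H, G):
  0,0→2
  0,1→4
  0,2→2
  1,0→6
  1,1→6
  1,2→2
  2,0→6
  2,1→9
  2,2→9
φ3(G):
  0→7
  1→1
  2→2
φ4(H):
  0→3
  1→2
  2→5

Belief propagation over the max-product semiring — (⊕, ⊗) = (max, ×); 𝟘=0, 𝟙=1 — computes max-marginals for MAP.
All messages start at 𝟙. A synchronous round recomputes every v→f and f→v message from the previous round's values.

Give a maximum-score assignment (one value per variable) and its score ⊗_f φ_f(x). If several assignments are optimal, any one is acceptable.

init: all messages = 𝟙 over 3 values
r1 m[φ0→H] = [8, 5, 8]
r1 m[φ0→M] = [7, 5, 8]
r1 m[φ1→H] = [8, 8, 9]
r1 m[φ1→R] = [9, 7, 8]
r1 m[φ2→H] = [4, 6, 9]
r1 m[φ2→G] = [6, 9, 9]
r1 m[φ3→G] = [7, 1, 2]
r1 m[φ4→H] = [3, 2, 5]
r1 m[H→φ0] = [1, 1, 1]
r1 m[H→φ1] = [1, 1, 1]
r1 m[H→φ2] = [1, 1, 1]
r1 m[H→φ4] = [1, 1, 1]
r1 m[G→φ2] = [1, 1, 1]
r1 m[G→φ3] = [1, 1, 1]
r1 m[R→φ1] = [1, 1, 1]
r1 m[M→φ0] = [1, 1, 1]
r2 m[φ0→H] = [8, 5, 8]
r2 m[φ0→M] = [7, 5, 8]
r2 m[φ1→H] = [8, 8, 9]
r2 m[φ1→R] = [9, 7, 8]
r2 m[φ2→H] = [4, 6, 9]
r2 m[φ2→G] = [6, 9, 9]
r2 m[φ3→G] = [7, 1, 2]
r2 m[φ4→H] = [3, 2, 5]
r2 m[H→φ0] = [96, 96, 405]
r2 m[H→φ1] = [96, 60, 360]
r2 m[H→φ2] = [192, 80, 360]
r2 m[H→φ4] = [256, 240, 648]
r2 m[G→φ2] = [7, 1, 2]
r2 m[G→φ3] = [6, 9, 9]
r2 m[R→φ1] = [1, 1, 1]
r2 m[M→φ0] = [1, 1, 1]
r3 m[φ0→H] = [8, 5, 8]
r3 m[φ0→M] = [2835, 1620, 3240]
r3 m[φ1→H] = [8, 8, 9]
r3 m[φ1→R] = [3240, 2160, 2880]
r3 m[φ2→H] = [14, 42, 42]
r3 m[φ2→G] = [2160, 3240, 3240]
r3 m[φ3→G] = [7, 1, 2]
r3 m[φ4→H] = [3, 2, 5]
r3 m[H→φ0] = [96, 96, 405]
r3 m[H→φ1] = [96, 60, 360]
r3 m[H→φ2] = [192, 80, 360]
r3 m[H→φ4] = [256, 240, 648]
r3 m[G→φ2] = [7, 1, 2]
r3 m[G→φ3] = [6, 9, 9]
r3 m[R→φ1] = [1, 1, 1]
r3 m[M→φ0] = [1, 1, 1]
r4 m[φ0→H] = [8, 5, 8]
r4 m[φ0→M] = [2835, 1620, 3240]
r4 m[φ1→H] = [8, 8, 9]
r4 m[φ1→R] = [3240, 2160, 2880]
r4 m[φ2→H] = [14, 42, 42]
r4 m[φ2→G] = [2160, 3240, 3240]
r4 m[φ3→G] = [7, 1, 2]
r4 m[φ4→H] = [3, 2, 5]
r4 m[H→φ0] = [336, 672, 1890]
r4 m[H→φ1] = [336, 420, 1680]
r4 m[H→φ2] = [192, 80, 360]
r4 m[H→φ4] = [896, 1680, 3024]
r4 m[G→φ2] = [7, 1, 2]
r4 m[G→φ3] = [2160, 3240, 3240]
r4 m[R→φ1] = [1, 1, 1]
r4 m[M→φ0] = [1, 1, 1]
r5 m[φ0→H] = [8, 5, 8]
r5 m[φ0→M] = [13230, 7560, 15120]
r5 m[φ1→H] = [8, 8, 9]
r5 m[φ1→R] = [15120, 10080, 13440]
r5 m[φ2→H] = [14, 42, 42]
r5 m[φ2→G] = [2160, 3240, 3240]
r5 m[φ3→G] = [7, 1, 2]
r5 m[φ4→H] = [3, 2, 5]
r5 m[H→φ0] = [336, 672, 1890]
r5 m[H→φ1] = [336, 420, 1680]
r5 m[H→φ2] = [192, 80, 360]
r5 m[H→φ4] = [896, 1680, 3024]
r5 m[G→φ2] = [7, 1, 2]
r5 m[G→φ3] = [2160, 3240, 3240]
r5 m[R→φ1] = [1, 1, 1]
r5 m[M→φ0] = [1, 1, 1]
r6 m[φ0→H] = [8, 5, 8]
r6 m[φ0→M] = [13230, 7560, 15120]
r6 m[φ1→H] = [8, 8, 9]
r6 m[φ1→R] = [15120, 10080, 13440]
r6 m[φ2→H] = [14, 42, 42]
r6 m[φ2→G] = [2160, 3240, 3240]
r6 m[φ3→G] = [7, 1, 2]
r6 m[φ4→H] = [3, 2, 5]
r6 m[H→φ0] = [336, 672, 1890]
r6 m[H→φ1] = [336, 420, 1680]
r6 m[H→φ2] = [192, 80, 360]
r6 m[H→φ4] = [896, 1680, 3024]
r6 m[G→φ2] = [7, 1, 2]
r6 m[G→φ3] = [2160, 3240, 3240]
r6 m[R→φ1] = [1, 1, 1]
r6 m[M→φ0] = [1, 1, 1]
fixed point reached at round 6
traceback from H: (H=2, G=0, R=0, M=2), score=15120

assignment: (H=2, G=0, R=0, M=2); score = 15120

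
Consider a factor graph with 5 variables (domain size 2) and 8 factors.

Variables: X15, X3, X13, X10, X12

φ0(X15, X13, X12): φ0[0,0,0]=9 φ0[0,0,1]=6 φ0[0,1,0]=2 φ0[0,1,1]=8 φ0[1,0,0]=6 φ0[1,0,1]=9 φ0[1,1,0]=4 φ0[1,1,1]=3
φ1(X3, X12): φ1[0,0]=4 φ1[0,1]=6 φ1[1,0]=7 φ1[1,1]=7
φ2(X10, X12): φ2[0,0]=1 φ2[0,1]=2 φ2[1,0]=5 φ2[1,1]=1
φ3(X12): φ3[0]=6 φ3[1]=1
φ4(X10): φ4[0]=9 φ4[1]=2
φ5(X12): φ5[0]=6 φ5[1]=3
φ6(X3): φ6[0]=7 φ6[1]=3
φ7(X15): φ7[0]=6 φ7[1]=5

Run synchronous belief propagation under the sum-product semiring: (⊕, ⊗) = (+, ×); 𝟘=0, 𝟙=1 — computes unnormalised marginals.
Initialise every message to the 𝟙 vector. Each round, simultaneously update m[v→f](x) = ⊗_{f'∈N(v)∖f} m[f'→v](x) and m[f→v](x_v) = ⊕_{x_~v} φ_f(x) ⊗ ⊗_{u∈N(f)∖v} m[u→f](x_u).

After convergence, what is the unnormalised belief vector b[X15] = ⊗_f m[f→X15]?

init: all messages = 𝟙 over 2 values
r1 m[φ0→X15] = [25, 22]
r1 m[φ0→X13] = [30, 17]
r1 m[φ0→X12] = [21, 26]
r1 m[φ1→X3] = [10, 14]
r1 m[φ1→X12] = [11, 13]
r1 m[φ2→X10] = [3, 6]
r1 m[φ2→X12] = [6, 3]
r1 m[φ3→X12] = [6, 1]
r1 m[φ4→X10] = [9, 2]
r1 m[φ5→X12] = [6, 3]
r1 m[φ6→X3] = [7, 3]
r1 m[φ7→X15] = [6, 5]
r1 m[X15→φ0] = [1, 1]
r1 m[X15→φ7] = [1, 1]
r1 m[X3→φ1] = [1, 1]
r1 m[X3→φ6] = [1, 1]
r1 m[X13→φ0] = [1, 1]
r1 m[X10→φ2] = [1, 1]
r1 m[X10→φ4] = [1, 1]
r1 m[X12→φ0] = [1, 1]
r1 m[X12→φ1] = [1, 1]
r1 m[X12→φ2] = [1, 1]
r1 m[X12→φ3] = [1, 1]
r1 m[X12→φ5] = [1, 1]
r2 m[φ0→X15] = [25, 22]
r2 m[φ0→X13] = [30, 17]
r2 m[φ0→X12] = [21, 26]
r2 m[φ1→X3] = [10, 14]
r2 m[φ1→X12] = [11, 13]
r2 m[φ2→X10] = [3, 6]
r2 m[φ2→X12] = [6, 3]
r2 m[φ3→X12] = [6, 1]
r2 m[φ4→X10] = [9, 2]
r2 m[φ5→X12] = [6, 3]
r2 m[φ6→X3] = [7, 3]
r2 m[φ7→X15] = [6, 5]
r2 m[X15→φ0] = [6, 5]
r2 m[X15→φ7] = [25, 22]
r2 m[X3→φ1] = [7, 3]
r2 m[X3→φ6] = [10, 14]
r2 m[X13→φ0] = [1, 1]
r2 m[X10→φ2] = [9, 2]
r2 m[X10→φ4] = [3, 6]
r2 m[X12→φ0] = [2376, 117]
r2 m[X12→φ1] = [4536, 234]
r2 m[X12→φ2] = [8316, 1014]
r2 m[X12→φ3] = [8316, 3042]
r2 m[X12→φ5] = [8316, 1014]
r3 m[φ0→X15] = [27774, 25164]
r3 m[φ0→X13] = [209061, 83403]
r3 m[φ0→X12] = [116, 144]
r3 m[φ1→X3] = [19548, 33390]
r3 m[φ1→X12] = [49, 63]
r3 m[φ2→X10] = [10344, 42594]
r3 m[φ2→X12] = [19, 20]
r3 m[φ3→X12] = [6, 1]
r3 m[φ4→X10] = [9, 2]
r3 m[φ5→X12] = [6, 3]
r3 m[φ6→X3] = [7, 3]
r3 m[φ7→X15] = [6, 5]
r3 m[X15→φ0] = [6, 5]
r3 m[X15→φ7] = [25, 22]
r3 m[X3→φ1] = [7, 3]
r3 m[X3→φ6] = [10, 14]
r3 m[X13→φ0] = [1, 1]
r3 m[X10→φ2] = [9, 2]
r3 m[X10→φ4] = [3, 6]
r3 m[X12→φ0] = [2376, 117]
r3 m[X12→φ1] = [4536, 234]
r3 m[X12→φ2] = [8316, 1014]
r3 m[X12→φ3] = [8316, 3042]
r3 m[X12→φ5] = [8316, 1014]
r4 m[φ0→X15] = [27774, 25164]
r4 m[φ0→X13] = [209061, 83403]
r4 m[φ0→X12] = [116, 144]
r4 m[φ1→X3] = [19548, 33390]
r4 m[φ1→X12] = [49, 63]
r4 m[φ2→X10] = [10344, 42594]
r4 m[φ2→X12] = [19, 20]
r4 m[φ3→X12] = [6, 1]
r4 m[φ4→X10] = [9, 2]
r4 m[φ5→X12] = [6, 3]
r4 m[φ6→X3] = [7, 3]
r4 m[φ7→X15] = [6, 5]
r4 m[X15→φ0] = [6, 5]
r4 m[X15→φ7] = [27774, 25164]
r4 m[X3→φ1] = [7, 3]
r4 m[X3→φ6] = [19548, 33390]
r4 m[X13→φ0] = [1, 1]
r4 m[X10→φ2] = [9, 2]
r4 m[X10→φ4] = [10344, 42594]
r4 m[X12→φ0] = [33516, 3780]
r4 m[X12→φ1] = [79344, 8640]
r4 m[X12→φ2] = [204624, 27216]
r4 m[X12→φ3] = [647976, 544320]
r4 m[X12→φ5] = [647976, 181440]
r5 m[φ0→X15] = [421596, 380520]
r5 m[φ0→X13] = [3121524, 1310652]
r5 m[φ0→X12] = [116, 144]
r5 m[φ1→X3] = [369216, 615888]
r5 m[φ1→X12] = [49, 63]
r5 m[φ2→X10] = [259056, 1050336]
r5 m[φ2→X12] = [19, 20]
r5 m[φ3→X12] = [6, 1]
r5 m[φ4→X10] = [9, 2]
r5 m[φ5→X12] = [6, 3]
r5 m[φ6→X3] = [7, 3]
r5 m[φ7→X15] = [6, 5]
r5 m[X15→φ0] = [6, 5]
r5 m[X15→φ7] = [27774, 25164]
r5 m[X3→φ1] = [7, 3]
r5 m[X3→φ6] = [19548, 33390]
r5 m[X13→φ0] = [1, 1]
r5 m[X10→φ2] = [9, 2]
r5 m[X10→φ4] = [10344, 42594]
r5 m[X12→φ0] = [33516, 3780]
r5 m[X12→φ1] = [79344, 8640]
r5 m[X12→φ2] = [204624, 27216]
r5 m[X12→φ3] = [647976, 544320]
r5 m[X12→φ5] = [647976, 181440]
r6 m[φ0→X15] = [421596, 380520]
r6 m[φ0→X13] = [3121524, 1310652]
r6 m[φ0→X12] = [116, 144]
r6 m[φ1→X3] = [369216, 615888]
r6 m[φ1→X12] = [49, 63]
r6 m[φ2→X10] = [259056, 1050336]
r6 m[φ2→X12] = [19, 20]
r6 m[φ3→X12] = [6, 1]
r6 m[φ4→X10] = [9, 2]
r6 m[φ5→X12] = [6, 3]
r6 m[φ6→X3] = [7, 3]
r6 m[φ7→X15] = [6, 5]
r6 m[X15→φ0] = [6, 5]
r6 m[X15→φ7] = [421596, 380520]
r6 m[X3→φ1] = [7, 3]
r6 m[X3→φ6] = [369216, 615888]
r6 m[X13→φ0] = [1, 1]
r6 m[X10→φ2] = [9, 2]
r6 m[X10→φ4] = [259056, 1050336]
r6 m[X12→φ0] = [33516, 3780]
r6 m[X12→φ1] = [79344, 8640]
r6 m[X12→φ2] = [204624, 27216]
r6 m[X12→φ3] = [647976, 544320]
r6 m[X12→φ5] = [647976, 181440]
r7 m[φ0→X15] = [421596, 380520]
r7 m[φ0→X13] = [3121524, 1310652]
r7 m[φ0→X12] = [116, 144]
r7 m[φ1→X3] = [369216, 615888]
r7 m[φ1→X12] = [49, 63]
r7 m[φ2→X10] = [259056, 1050336]
r7 m[φ2→X12] = [19, 20]
r7 m[φ3→X12] = [6, 1]
r7 m[φ4→X10] = [9, 2]
r7 m[φ5→X12] = [6, 3]
r7 m[φ6→X3] = [7, 3]
r7 m[φ7→X15] = [6, 5]
r7 m[X15→φ0] = [6, 5]
r7 m[X15→φ7] = [421596, 380520]
r7 m[X3→φ1] = [7, 3]
r7 m[X3→φ6] = [369216, 615888]
r7 m[X13→φ0] = [1, 1]
r7 m[X10→φ2] = [9, 2]
r7 m[X10→φ4] = [259056, 1050336]
r7 m[X12→φ0] = [33516, 3780]
r7 m[X12→φ1] = [79344, 8640]
r7 m[X12→φ2] = [204624, 27216]
r7 m[X12→φ3] = [647976, 544320]
r7 m[X12→φ5] = [647976, 181440]
fixed point reached at round 7
b[X15] = ⊗ incoming = [2529576, 1902600]

b[X15] = [2529576, 1902600]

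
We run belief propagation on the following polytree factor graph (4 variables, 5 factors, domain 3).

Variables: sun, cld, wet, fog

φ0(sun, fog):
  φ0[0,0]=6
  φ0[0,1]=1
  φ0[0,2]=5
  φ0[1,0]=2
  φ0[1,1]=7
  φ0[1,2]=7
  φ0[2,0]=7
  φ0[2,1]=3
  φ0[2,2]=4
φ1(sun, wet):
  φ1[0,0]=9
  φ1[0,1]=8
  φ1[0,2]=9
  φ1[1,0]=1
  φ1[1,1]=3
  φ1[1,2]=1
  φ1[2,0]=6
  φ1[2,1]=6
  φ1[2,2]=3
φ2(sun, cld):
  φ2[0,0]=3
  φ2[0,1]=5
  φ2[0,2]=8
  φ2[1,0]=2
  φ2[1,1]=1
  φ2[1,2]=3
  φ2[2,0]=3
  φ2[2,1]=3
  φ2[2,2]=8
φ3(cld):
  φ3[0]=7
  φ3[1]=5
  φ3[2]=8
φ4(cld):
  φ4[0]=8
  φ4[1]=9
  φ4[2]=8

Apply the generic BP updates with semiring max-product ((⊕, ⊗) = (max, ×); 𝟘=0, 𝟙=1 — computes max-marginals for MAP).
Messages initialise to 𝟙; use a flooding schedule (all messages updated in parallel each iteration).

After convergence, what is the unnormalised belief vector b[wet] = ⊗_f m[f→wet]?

b[wet] = [27648, 24576, 27648]

init: all messages = 𝟙 over 3 values
r1 m[φ0→sun] = [6, 7, 7]
r1 m[φ0→fog] = [7, 7, 7]
r1 m[φ1→sun] = [9, 3, 6]
r1 m[φ1→wet] = [9, 8, 9]
r1 m[φ2→sun] = [8, 3, 8]
r1 m[φ2→cld] = [3, 5, 8]
r1 m[φ3→cld] = [7, 5, 8]
r1 m[φ4→cld] = [8, 9, 8]
r1 m[sun→φ0] = [1, 1, 1]
r1 m[sun→φ1] = [1, 1, 1]
r1 m[sun→φ2] = [1, 1, 1]
r1 m[cld→φ2] = [1, 1, 1]
r1 m[cld→φ3] = [1, 1, 1]
r1 m[cld→φ4] = [1, 1, 1]
r1 m[wet→φ1] = [1, 1, 1]
r1 m[fog→φ0] = [1, 1, 1]
r2 m[φ0→sun] = [6, 7, 7]
r2 m[φ0→fog] = [7, 7, 7]
r2 m[φ1→sun] = [9, 3, 6]
r2 m[φ1→wet] = [9, 8, 9]
r2 m[φ2→sun] = [8, 3, 8]
r2 m[φ2→cld] = [3, 5, 8]
r2 m[φ3→cld] = [7, 5, 8]
r2 m[φ4→cld] = [8, 9, 8]
r2 m[sun→φ0] = [72, 9, 48]
r2 m[sun→φ1] = [48, 21, 56]
r2 m[sun→φ2] = [54, 21, 42]
r2 m[cld→φ2] = [56, 45, 64]
r2 m[cld→φ3] = [24, 45, 64]
r2 m[cld→φ4] = [21, 25, 64]
r2 m[wet→φ1] = [1, 1, 1]
r2 m[fog→φ0] = [1, 1, 1]
r3 m[φ0→sun] = [6, 7, 7]
r3 m[φ0→fog] = [432, 144, 360]
r3 m[φ1→sun] = [9, 3, 6]
r3 m[φ1→wet] = [432, 384, 432]
r3 m[φ2→sun] = [512, 192, 512]
r3 m[φ2→cld] = [162, 270, 432]
r3 m[φ3→cld] = [7, 5, 8]
r3 m[φ4→cld] = [8, 9, 8]
r3 m[sun→φ0] = [72, 9, 48]
r3 m[sun→φ1] = [48, 21, 56]
r3 m[sun→φ2] = [54, 21, 42]
r3 m[cld→φ2] = [56, 45, 64]
r3 m[cld→φ3] = [24, 45, 64]
r3 m[cld→φ4] = [21, 25, 64]
r3 m[wet→φ1] = [1, 1, 1]
r3 m[fog→φ0] = [1, 1, 1]
r4 m[φ0→sun] = [6, 7, 7]
r4 m[φ0→fog] = [432, 144, 360]
r4 m[φ1→sun] = [9, 3, 6]
r4 m[φ1→wet] = [432, 384, 432]
r4 m[φ2→sun] = [512, 192, 512]
r4 m[φ2→cld] = [162, 270, 432]
r4 m[φ3→cld] = [7, 5, 8]
r4 m[φ4→cld] = [8, 9, 8]
r4 m[sun→φ0] = [4608, 576, 3072]
r4 m[sun→φ1] = [3072, 1344, 3584]
r4 m[sun→φ2] = [54, 21, 42]
r4 m[cld→φ2] = [56, 45, 64]
r4 m[cld→φ3] = [1296, 2430, 3456]
r4 m[cld→φ4] = [1134, 1350, 3456]
r4 m[wet→φ1] = [1, 1, 1]
r4 m[fog→φ0] = [1, 1, 1]
r5 m[φ0→sun] = [6, 7, 7]
r5 m[φ0→fog] = [27648, 9216, 23040]
r5 m[φ1→sun] = [9, 3, 6]
r5 m[φ1→wet] = [27648, 24576, 27648]
r5 m[φ2→sun] = [512, 192, 512]
r5 m[φ2→cld] = [162, 270, 432]
r5 m[φ3→cld] = [7, 5, 8]
r5 m[φ4→cld] = [8, 9, 8]
r5 m[sun→φ0] = [4608, 576, 3072]
r5 m[sun→φ1] = [3072, 1344, 3584]
r5 m[sun→φ2] = [54, 21, 42]
r5 m[cld→φ2] = [56, 45, 64]
r5 m[cld→φ3] = [1296, 2430, 3456]
r5 m[cld→φ4] = [1134, 1350, 3456]
r5 m[wet→φ1] = [1, 1, 1]
r5 m[fog→φ0] = [1, 1, 1]
r6 m[φ0→sun] = [6, 7, 7]
r6 m[φ0→fog] = [27648, 9216, 23040]
r6 m[φ1→sun] = [9, 3, 6]
r6 m[φ1→wet] = [27648, 24576, 27648]
r6 m[φ2→sun] = [512, 192, 512]
r6 m[φ2→cld] = [162, 270, 432]
r6 m[φ3→cld] = [7, 5, 8]
r6 m[φ4→cld] = [8, 9, 8]
r6 m[sun→φ0] = [4608, 576, 3072]
r6 m[sun→φ1] = [3072, 1344, 3584]
r6 m[sun→φ2] = [54, 21, 42]
r6 m[cld→φ2] = [56, 45, 64]
r6 m[cld→φ3] = [1296, 2430, 3456]
r6 m[cld→φ4] = [1134, 1350, 3456]
r6 m[wet→φ1] = [1, 1, 1]
r6 m[fog→φ0] = [1, 1, 1]
fixed point reached at round 6
b[wet] = ⊗ incoming = [27648, 24576, 27648]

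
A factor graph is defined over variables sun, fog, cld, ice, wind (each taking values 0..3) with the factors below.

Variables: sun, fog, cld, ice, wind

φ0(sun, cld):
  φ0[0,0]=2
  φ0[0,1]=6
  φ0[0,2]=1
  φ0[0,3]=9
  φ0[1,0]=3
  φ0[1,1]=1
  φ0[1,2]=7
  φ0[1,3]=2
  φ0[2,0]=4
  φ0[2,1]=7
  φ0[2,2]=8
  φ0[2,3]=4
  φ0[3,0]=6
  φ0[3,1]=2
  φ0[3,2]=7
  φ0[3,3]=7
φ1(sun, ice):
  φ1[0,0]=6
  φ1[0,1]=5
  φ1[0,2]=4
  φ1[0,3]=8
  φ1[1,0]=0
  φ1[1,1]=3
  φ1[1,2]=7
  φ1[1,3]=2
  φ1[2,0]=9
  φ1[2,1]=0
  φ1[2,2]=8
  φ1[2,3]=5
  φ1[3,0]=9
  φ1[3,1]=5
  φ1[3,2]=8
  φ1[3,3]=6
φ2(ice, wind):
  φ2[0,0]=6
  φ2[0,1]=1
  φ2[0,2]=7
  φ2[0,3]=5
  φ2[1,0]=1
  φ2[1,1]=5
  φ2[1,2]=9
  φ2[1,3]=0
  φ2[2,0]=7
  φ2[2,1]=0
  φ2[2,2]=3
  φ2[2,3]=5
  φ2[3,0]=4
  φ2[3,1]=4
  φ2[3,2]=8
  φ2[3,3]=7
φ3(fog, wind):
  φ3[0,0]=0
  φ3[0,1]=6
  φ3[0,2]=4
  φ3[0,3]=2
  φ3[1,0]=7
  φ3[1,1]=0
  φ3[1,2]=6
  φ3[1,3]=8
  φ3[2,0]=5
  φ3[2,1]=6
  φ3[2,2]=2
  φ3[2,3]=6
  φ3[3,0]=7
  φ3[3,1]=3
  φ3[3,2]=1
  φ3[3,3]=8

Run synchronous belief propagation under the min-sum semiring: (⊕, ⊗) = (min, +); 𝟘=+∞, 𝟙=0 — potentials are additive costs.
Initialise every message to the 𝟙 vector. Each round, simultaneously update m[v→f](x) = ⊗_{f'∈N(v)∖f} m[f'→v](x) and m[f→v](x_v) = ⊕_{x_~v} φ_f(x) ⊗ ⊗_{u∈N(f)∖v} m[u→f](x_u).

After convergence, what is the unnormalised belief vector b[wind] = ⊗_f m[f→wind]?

b[wind] = [5, 2, 9, 6]

init: all messages = 𝟙 over 4 values
r1 m[φ0→sun] = [1, 1, 4, 2]
r1 m[φ0→cld] = [2, 1, 1, 2]
r1 m[φ1→sun] = [4, 0, 0, 5]
r1 m[φ1→ice] = [0, 0, 4, 2]
r1 m[φ2→ice] = [1, 0, 0, 4]
r1 m[φ2→wind] = [1, 0, 3, 0]
r1 m[φ3→fog] = [0, 0, 2, 1]
r1 m[φ3→wind] = [0, 0, 1, 2]
r1 m[sun→φ0] = [0, 0, 0, 0]
r1 m[sun→φ1] = [0, 0, 0, 0]
r1 m[fog→φ3] = [0, 0, 0, 0]
r1 m[cld→φ0] = [0, 0, 0, 0]
r1 m[ice→φ1] = [0, 0, 0, 0]
r1 m[ice→φ2] = [0, 0, 0, 0]
r1 m[wind→φ2] = [0, 0, 0, 0]
r1 m[wind→φ3] = [0, 0, 0, 0]
r2 m[φ0→sun] = [1, 1, 4, 2]
r2 m[φ0→cld] = [2, 1, 1, 2]
r2 m[φ1→sun] = [4, 0, 0, 5]
r2 m[φ1→ice] = [0, 0, 4, 2]
r2 m[φ2→ice] = [1, 0, 0, 4]
r2 m[φ2→wind] = [1, 0, 3, 0]
r2 m[φ3→fog] = [0, 0, 2, 1]
r2 m[φ3→wind] = [0, 0, 1, 2]
r2 m[sun→φ0] = [4, 0, 0, 5]
r2 m[sun→φ1] = [1, 1, 4, 2]
r2 m[fog→φ3] = [0, 0, 0, 0]
r2 m[cld→φ0] = [0, 0, 0, 0]
r2 m[ice→φ1] = [1, 0, 0, 4]
r2 m[ice→φ2] = [0, 0, 4, 2]
r2 m[wind→φ2] = [0, 0, 1, 2]
r2 m[wind→φ3] = [1, 0, 3, 0]
r3 m[φ0→sun] = [1, 1, 4, 2]
r3 m[φ0→cld] = [3, 1, 5, 2]
r3 m[φ1→sun] = [4, 1, 0, 5]
r3 m[φ1→ice] = [1, 4, 5, 3]
r3 m[φ2→ice] = [1, 1, 0, 4]
r3 m[φ2→wind] = [1, 1, 7, 0]
r3 m[φ3→fog] = [1, 0, 5, 3]
r3 m[φ3→wind] = [0, 0, 1, 2]
r3 m[sun→φ0] = [4, 0, 0, 5]
r3 m[sun→φ1] = [1, 1, 4, 2]
r3 m[fog→φ3] = [0, 0, 0, 0]
r3 m[cld→φ0] = [0, 0, 0, 0]
r3 m[ice→φ1] = [1, 0, 0, 4]
r3 m[ice→φ2] = [0, 0, 4, 2]
r3 m[wind→φ2] = [0, 0, 1, 2]
r3 m[wind→φ3] = [1, 0, 3, 0]
r4 m[φ0→sun] = [1, 1, 4, 2]
r4 m[φ0→cld] = [3, 1, 5, 2]
r4 m[φ1→sun] = [4, 1, 0, 5]
r4 m[φ1→ice] = [1, 4, 5, 3]
r4 m[φ2→ice] = [1, 1, 0, 4]
r4 m[φ2→wind] = [1, 1, 7, 0]
r4 m[φ3→fog] = [1, 0, 5, 3]
r4 m[φ3→wind] = [0, 0, 1, 2]
r4 m[sun→φ0] = [4, 1, 0, 5]
r4 m[sun→φ1] = [1, 1, 4, 2]
r4 m[fog→φ3] = [0, 0, 0, 0]
r4 m[cld→φ0] = [0, 0, 0, 0]
r4 m[ice→φ1] = [1, 1, 0, 4]
r4 m[ice→φ2] = [1, 4, 5, 3]
r4 m[wind→φ2] = [0, 0, 1, 2]
r4 m[wind→φ3] = [1, 1, 7, 0]
r5 m[φ0→sun] = [1, 1, 4, 2]
r5 m[φ0→cld] = [4, 2, 5, 3]
r5 m[φ1→sun] = [4, 1, 1, 6]
r5 m[φ1→ice] = [1, 4, 5, 3]
r5 m[φ2→ice] = [1, 1, 0, 4]
r5 m[φ2→wind] = [5, 2, 8, 4]
r5 m[φ3→fog] = [1, 1, 6, 4]
r5 m[φ3→wind] = [0, 0, 1, 2]
r5 m[sun→φ0] = [4, 1, 0, 5]
r5 m[sun→φ1] = [1, 1, 4, 2]
r5 m[fog→φ3] = [0, 0, 0, 0]
r5 m[cld→φ0] = [0, 0, 0, 0]
r5 m[ice→φ1] = [1, 1, 0, 4]
r5 m[ice→φ2] = [1, 4, 5, 3]
r5 m[wind→φ2] = [0, 0, 1, 2]
r5 m[wind→φ3] = [1, 1, 7, 0]
r6 m[φ0→sun] = [1, 1, 4, 2]
r6 m[φ0→cld] = [4, 2, 5, 3]
r6 m[φ1→sun] = [4, 1, 1, 6]
r6 m[φ1→ice] = [1, 4, 5, 3]
r6 m[φ2→ice] = [1, 1, 0, 4]
r6 m[φ2→wind] = [5, 2, 8, 4]
r6 m[φ3→fog] = [1, 1, 6, 4]
r6 m[φ3→wind] = [0, 0, 1, 2]
r6 m[sun→φ0] = [4, 1, 1, 6]
r6 m[sun→φ1] = [1, 1, 4, 2]
r6 m[fog→φ3] = [0, 0, 0, 0]
r6 m[cld→φ0] = [0, 0, 0, 0]
r6 m[ice→φ1] = [1, 1, 0, 4]
r6 m[ice→φ2] = [1, 4, 5, 3]
r6 m[wind→φ2] = [0, 0, 1, 2]
r6 m[wind→φ3] = [5, 2, 8, 4]
r7 m[φ0→sun] = [1, 1, 4, 2]
r7 m[φ0→cld] = [4, 2, 5, 3]
r7 m[φ1→sun] = [4, 1, 1, 6]
r7 m[φ1→ice] = [1, 4, 5, 3]
r7 m[φ2→ice] = [1, 1, 0, 4]
r7 m[φ2→wind] = [5, 2, 8, 4]
r7 m[φ3→fog] = [5, 2, 8, 5]
r7 m[φ3→wind] = [0, 0, 1, 2]
r7 m[sun→φ0] = [4, 1, 1, 6]
r7 m[sun→φ1] = [1, 1, 4, 2]
r7 m[fog→φ3] = [0, 0, 0, 0]
r7 m[cld→φ0] = [0, 0, 0, 0]
r7 m[ice→φ1] = [1, 1, 0, 4]
r7 m[ice→φ2] = [1, 4, 5, 3]
r7 m[wind→φ2] = [0, 0, 1, 2]
r7 m[wind→φ3] = [5, 2, 8, 4]
r8 m[φ0→sun] = [1, 1, 4, 2]
r8 m[φ0→cld] = [4, 2, 5, 3]
r8 m[φ1→sun] = [4, 1, 1, 6]
r8 m[φ1→ice] = [1, 4, 5, 3]
r8 m[φ2→ice] = [1, 1, 0, 4]
r8 m[φ2→wind] = [5, 2, 8, 4]
r8 m[φ3→fog] = [5, 2, 8, 5]
r8 m[φ3→wind] = [0, 0, 1, 2]
r8 m[sun→φ0] = [4, 1, 1, 6]
r8 m[sun→φ1] = [1, 1, 4, 2]
r8 m[fog→φ3] = [0, 0, 0, 0]
r8 m[cld→φ0] = [0, 0, 0, 0]
r8 m[ice→φ1] = [1, 1, 0, 4]
r8 m[ice→φ2] = [1, 4, 5, 3]
r8 m[wind→φ2] = [0, 0, 1, 2]
r8 m[wind→φ3] = [5, 2, 8, 4]
fixed point reached at round 8
b[wind] = ⊗ incoming = [5, 2, 9, 6]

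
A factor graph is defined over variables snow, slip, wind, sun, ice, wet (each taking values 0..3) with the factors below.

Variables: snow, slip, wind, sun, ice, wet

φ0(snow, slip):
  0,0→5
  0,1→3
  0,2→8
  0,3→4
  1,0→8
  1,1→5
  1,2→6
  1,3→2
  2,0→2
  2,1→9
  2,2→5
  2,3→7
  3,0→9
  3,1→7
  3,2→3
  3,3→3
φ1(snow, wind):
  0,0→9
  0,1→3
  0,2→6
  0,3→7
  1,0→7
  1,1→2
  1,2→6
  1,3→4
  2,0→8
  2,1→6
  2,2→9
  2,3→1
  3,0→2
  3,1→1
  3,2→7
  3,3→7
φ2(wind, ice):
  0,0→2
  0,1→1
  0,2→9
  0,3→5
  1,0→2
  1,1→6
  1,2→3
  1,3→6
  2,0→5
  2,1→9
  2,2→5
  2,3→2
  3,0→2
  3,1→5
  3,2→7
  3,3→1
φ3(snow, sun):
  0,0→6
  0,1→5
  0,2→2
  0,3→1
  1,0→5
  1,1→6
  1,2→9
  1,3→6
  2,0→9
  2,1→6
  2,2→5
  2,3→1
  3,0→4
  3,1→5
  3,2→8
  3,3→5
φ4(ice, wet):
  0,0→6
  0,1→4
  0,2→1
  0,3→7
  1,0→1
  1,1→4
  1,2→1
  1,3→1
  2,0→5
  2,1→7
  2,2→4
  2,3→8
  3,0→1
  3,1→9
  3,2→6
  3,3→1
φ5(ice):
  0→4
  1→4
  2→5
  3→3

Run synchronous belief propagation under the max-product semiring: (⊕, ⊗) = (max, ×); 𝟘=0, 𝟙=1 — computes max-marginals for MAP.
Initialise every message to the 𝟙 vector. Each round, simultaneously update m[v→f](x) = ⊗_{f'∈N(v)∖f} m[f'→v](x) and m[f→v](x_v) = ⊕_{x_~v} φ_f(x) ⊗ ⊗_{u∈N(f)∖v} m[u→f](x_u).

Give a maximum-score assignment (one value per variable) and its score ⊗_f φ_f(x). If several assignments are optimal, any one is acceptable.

init: all messages = 𝟙 over 4 values
r1 m[φ0→snow] = [8, 8, 9, 9]
r1 m[φ0→slip] = [9, 9, 8, 7]
r1 m[φ1→snow] = [9, 7, 9, 7]
r1 m[φ1→wind] = [9, 6, 9, 7]
r1 m[φ2→wind] = [9, 6, 9, 7]
r1 m[φ2→ice] = [5, 9, 9, 6]
r1 m[φ3→snow] = [6, 9, 9, 8]
r1 m[φ3→sun] = [9, 6, 9, 6]
r1 m[φ4→ice] = [7, 4, 8, 9]
r1 m[φ4→wet] = [6, 9, 6, 8]
r1 m[φ5→ice] = [4, 4, 5, 3]
r1 m[snow→φ0] = [1, 1, 1, 1]
r1 m[snow→φ1] = [1, 1, 1, 1]
r1 m[snow→φ3] = [1, 1, 1, 1]
r1 m[slip→φ0] = [1, 1, 1, 1]
r1 m[wind→φ1] = [1, 1, 1, 1]
r1 m[wind→φ2] = [1, 1, 1, 1]
r1 m[sun→φ3] = [1, 1, 1, 1]
r1 m[ice→φ2] = [1, 1, 1, 1]
r1 m[ice→φ4] = [1, 1, 1, 1]
r1 m[ice→φ5] = [1, 1, 1, 1]
r1 m[wet→φ4] = [1, 1, 1, 1]
r2 m[φ0→snow] = [8, 8, 9, 9]
r2 m[φ0→slip] = [9, 9, 8, 7]
r2 m[φ1→snow] = [9, 7, 9, 7]
r2 m[φ1→wind] = [9, 6, 9, 7]
r2 m[φ2→wind] = [9, 6, 9, 7]
r2 m[φ2→ice] = [5, 9, 9, 6]
r2 m[φ3→snow] = [6, 9, 9, 8]
r2 m[φ3→sun] = [9, 6, 9, 6]
r2 m[φ4→ice] = [7, 4, 8, 9]
r2 m[φ4→wet] = [6, 9, 6, 8]
r2 m[φ5→ice] = [4, 4, 5, 3]
r2 m[snow→φ0] = [54, 63, 81, 56]
r2 m[snow→φ1] = [48, 72, 81, 72]
r2 m[snow→φ3] = [72, 56, 81, 63]
r2 m[slip→φ0] = [1, 1, 1, 1]
r2 m[wind→φ1] = [9, 6, 9, 7]
r2 m[wind→φ2] = [9, 6, 9, 7]
r2 m[sun→φ3] = [1, 1, 1, 1]
r2 m[ice→φ2] = [28, 16, 40, 27]
r2 m[ice→φ4] = [20, 36, 45, 18]
r2 m[ice→φ5] = [35, 36, 72, 54]
r2 m[wet→φ4] = [1, 1, 1, 1]
r3 m[φ0→snow] = [8, 8, 9, 9]
r3 m[φ0→slip] = [504, 729, 432, 567]
r3 m[φ1→snow] = [81, 63, 81, 63]
r3 m[φ1→wind] = [648, 486, 729, 504]
r3 m[φ2→wind] = [360, 162, 200, 280]
r3 m[φ2→ice] = [45, 81, 81, 45]
r3 m[φ3→snow] = [6, 9, 9, 8]
r3 m[φ3→sun] = [729, 486, 504, 336]
r3 m[φ4→ice] = [7, 4, 8, 9]
r3 m[φ4→wet] = [225, 315, 180, 360]
r3 m[φ5→ice] = [4, 4, 5, 3]
r3 m[snow→φ0] = [54, 63, 81, 56]
r3 m[snow→φ1] = [48, 72, 81, 72]
r3 m[snow→φ3] = [72, 56, 81, 63]
r3 m[slip→φ0] = [1, 1, 1, 1]
r3 m[wind→φ1] = [9, 6, 9, 7]
r3 m[wind→φ2] = [9, 6, 9, 7]
r3 m[sun→φ3] = [1, 1, 1, 1]
r3 m[ice→φ2] = [28, 16, 40, 27]
r3 m[ice→φ4] = [20, 36, 45, 18]
r3 m[ice→φ5] = [35, 36, 72, 54]
r3 m[wet→φ4] = [1, 1, 1, 1]
r4 m[φ0→snow] = [8, 8, 9, 9]
r4 m[φ0→slip] = [504, 729, 432, 567]
r4 m[φ1→snow] = [81, 63, 81, 63]
r4 m[φ1→wind] = [648, 486, 729, 504]
r4 m[φ2→wind] = [360, 162, 200, 280]
r4 m[φ2→ice] = [45, 81, 81, 45]
r4 m[φ3→snow] = [6, 9, 9, 8]
r4 m[φ3→sun] = [729, 486, 504, 336]
r4 m[φ4→ice] = [7, 4, 8, 9]
r4 m[φ4→wet] = [225, 315, 180, 360]
r4 m[φ5→ice] = [4, 4, 5, 3]
r4 m[snow→φ0] = [486, 567, 729, 504]
r4 m[snow→φ1] = [48, 72, 81, 72]
r4 m[snow→φ3] = [648, 504, 729, 567]
r4 m[slip→φ0] = [1, 1, 1, 1]
r4 m[wind→φ1] = [360, 162, 200, 280]
r4 m[wind→φ2] = [648, 486, 729, 504]
r4 m[sun→φ3] = [1, 1, 1, 1]
r4 m[ice→φ2] = [28, 16, 40, 27]
r4 m[ice→φ4] = [180, 324, 405, 135]
r4 m[ice→φ5] = [315, 324, 648, 405]
r4 m[wet→φ4] = [1, 1, 1, 1]
r5 m[φ0→snow] = [8, 8, 9, 9]
r5 m[φ0→slip] = [4536, 6561, 3888, 5103]
r5 m[φ1→snow] = [3240, 2520, 2880, 1960]
r5 m[φ1→wind] = [648, 486, 729, 504]
r5 m[φ2→wind] = [360, 162, 200, 280]
r5 m[φ2→ice] = [3645, 6561, 5832, 3240]
r5 m[φ3→snow] = [6, 9, 9, 8]
r5 m[φ3→sun] = [6561, 4374, 4536, 3024]
r5 m[φ4→ice] = [7, 4, 8, 9]
r5 m[φ4→wet] = [2025, 2835, 1620, 3240]
r5 m[φ5→ice] = [4, 4, 5, 3]
r5 m[snow→φ0] = [486, 567, 729, 504]
r5 m[snow→φ1] = [48, 72, 81, 72]
r5 m[snow→φ3] = [648, 504, 729, 567]
r5 m[slip→φ0] = [1, 1, 1, 1]
r5 m[wind→φ1] = [360, 162, 200, 280]
r5 m[wind→φ2] = [648, 486, 729, 504]
r5 m[sun→φ3] = [1, 1, 1, 1]
r5 m[ice→φ2] = [28, 16, 40, 27]
r5 m[ice→φ4] = [180, 324, 405, 135]
r5 m[ice→φ5] = [315, 324, 648, 405]
r5 m[wet→φ4] = [1, 1, 1, 1]
r6 m[φ0→snow] = [8, 8, 9, 9]
r6 m[φ0→slip] = [4536, 6561, 3888, 5103]
r6 m[φ1→snow] = [3240, 2520, 2880, 1960]
r6 m[φ1→wind] = [648, 486, 729, 504]
r6 m[φ2→wind] = [360, 162, 200, 280]
r6 m[φ2→ice] = [3645, 6561, 5832, 3240]
r6 m[φ3→snow] = [6, 9, 9, 8]
r6 m[φ3→sun] = [6561, 4374, 4536, 3024]
r6 m[φ4→ice] = [7, 4, 8, 9]
r6 m[φ4→wet] = [2025, 2835, 1620, 3240]
r6 m[φ5→ice] = [4, 4, 5, 3]
r6 m[snow→φ0] = [19440, 22680, 25920, 15680]
r6 m[snow→φ1] = [48, 72, 81, 72]
r6 m[snow→φ3] = [25920, 20160, 25920, 17640]
r6 m[slip→φ0] = [1, 1, 1, 1]
r6 m[wind→φ1] = [360, 162, 200, 280]
r6 m[wind→φ2] = [648, 486, 729, 504]
r6 m[sun→φ3] = [1, 1, 1, 1]
r6 m[ice→φ2] = [28, 16, 40, 27]
r6 m[ice→φ4] = [14580, 26244, 29160, 9720]
r6 m[ice→φ5] = [25515, 26244, 46656, 29160]
r6 m[wet→φ4] = [1, 1, 1, 1]
r7 m[φ0→snow] = [8, 8, 9, 9]
r7 m[φ0→slip] = [181440, 233280, 155520, 181440]
r7 m[φ1→snow] = [3240, 2520, 2880, 1960]
r7 m[φ1→wind] = [648, 486, 729, 504]
r7 m[φ2→wind] = [360, 162, 200, 280]
r7 m[φ2→ice] = [3645, 6561, 5832, 3240]
r7 m[φ3→snow] = [6, 9, 9, 8]
r7 m[φ3→sun] = [233280, 155520, 181440, 120960]
r7 m[φ4→ice] = [7, 4, 8, 9]
r7 m[φ4→wet] = [145800, 204120, 116640, 233280]
r7 m[φ5→ice] = [4, 4, 5, 3]
r7 m[snow→φ0] = [19440, 22680, 25920, 15680]
r7 m[snow→φ1] = [48, 72, 81, 72]
r7 m[snow→φ3] = [25920, 20160, 25920, 17640]
r7 m[slip→φ0] = [1, 1, 1, 1]
r7 m[wind→φ1] = [360, 162, 200, 280]
r7 m[wind→φ2] = [648, 486, 729, 504]
r7 m[sun→φ3] = [1, 1, 1, 1]
r7 m[ice→φ2] = [28, 16, 40, 27]
r7 m[ice→φ4] = [14580, 26244, 29160, 9720]
r7 m[ice→φ5] = [25515, 26244, 46656, 29160]
r7 m[wet→φ4] = [1, 1, 1, 1]
r8 m[φ0→snow] = [8, 8, 9, 9]
r8 m[φ0→slip] = [181440, 233280, 155520, 181440]
r8 m[φ1→snow] = [3240, 2520, 2880, 1960]
r8 m[φ1→wind] = [648, 486, 729, 504]
r8 m[φ2→wind] = [360, 162, 200, 280]
r8 m[φ2→ice] = [3645, 6561, 5832, 3240]
r8 m[φ3→snow] = [6, 9, 9, 8]
r8 m[φ3→sun] = [233280, 155520, 181440, 120960]
r8 m[φ4→ice] = [7, 4, 8, 9]
r8 m[φ4→wet] = [145800, 204120, 116640, 233280]
r8 m[φ5→ice] = [4, 4, 5, 3]
r8 m[snow→φ0] = [19440, 22680, 25920, 15680]
r8 m[snow→φ1] = [48, 72, 81, 72]
r8 m[snow→φ3] = [25920, 20160, 25920, 17640]
r8 m[slip→φ0] = [1, 1, 1, 1]
r8 m[wind→φ1] = [360, 162, 200, 280]
r8 m[wind→φ2] = [648, 486, 729, 504]
r8 m[sun→φ3] = [1, 1, 1, 1]
r8 m[ice→φ2] = [28, 16, 40, 27]
r8 m[ice→φ4] = [14580, 26244, 29160, 9720]
r8 m[ice→φ5] = [25515, 26244, 46656, 29160]
r8 m[wet→φ4] = [1, 1, 1, 1]
fixed point reached at round 8
traceback from snow: (snow=2, slip=1, wind=0, sun=0, ice=2, wet=3), score=233280

assignment: (snow=2, slip=1, wind=0, sun=0, ice=2, wet=3); score = 233280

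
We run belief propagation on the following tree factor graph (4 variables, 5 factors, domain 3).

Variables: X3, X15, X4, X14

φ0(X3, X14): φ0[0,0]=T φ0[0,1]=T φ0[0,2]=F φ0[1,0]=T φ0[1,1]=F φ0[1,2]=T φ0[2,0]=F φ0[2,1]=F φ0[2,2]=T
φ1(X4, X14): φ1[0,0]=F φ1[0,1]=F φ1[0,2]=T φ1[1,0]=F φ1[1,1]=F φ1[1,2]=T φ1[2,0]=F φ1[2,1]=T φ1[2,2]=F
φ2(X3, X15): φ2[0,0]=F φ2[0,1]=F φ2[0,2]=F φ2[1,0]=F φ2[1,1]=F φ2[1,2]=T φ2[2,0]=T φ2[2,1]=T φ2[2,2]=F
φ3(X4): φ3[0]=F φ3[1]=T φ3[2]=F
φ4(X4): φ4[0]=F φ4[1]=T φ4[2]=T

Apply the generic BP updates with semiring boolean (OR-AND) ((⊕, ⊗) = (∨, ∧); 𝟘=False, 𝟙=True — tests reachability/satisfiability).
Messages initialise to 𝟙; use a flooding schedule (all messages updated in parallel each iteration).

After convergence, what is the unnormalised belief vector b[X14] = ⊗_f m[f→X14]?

b[X14] = [F, F, T]

init: all messages = 𝟙 over 3 values
r1 m[φ0→X3] = [T, T, T]
r1 m[φ0→X14] = [T, T, T]
r1 m[φ1→X4] = [T, T, T]
r1 m[φ1→X14] = [F, T, T]
r1 m[φ2→X3] = [F, T, T]
r1 m[φ2→X15] = [T, T, T]
r1 m[φ3→X4] = [F, T, F]
r1 m[φ4→X4] = [F, T, T]
r1 m[X3→φ0] = [T, T, T]
r1 m[X3→φ2] = [T, T, T]
r1 m[X15→φ2] = [T, T, T]
r1 m[X4→φ1] = [T, T, T]
r1 m[X4→φ3] = [T, T, T]
r1 m[X4→φ4] = [T, T, T]
r1 m[X14→φ0] = [T, T, T]
r1 m[X14→φ1] = [T, T, T]
r2 m[φ0→X3] = [T, T, T]
r2 m[φ0→X14] = [T, T, T]
r2 m[φ1→X4] = [T, T, T]
r2 m[φ1→X14] = [F, T, T]
r2 m[φ2→X3] = [F, T, T]
r2 m[φ2→X15] = [T, T, T]
r2 m[φ3→X4] = [F, T, F]
r2 m[φ4→X4] = [F, T, T]
r2 m[X3→φ0] = [F, T, T]
r2 m[X3→φ2] = [T, T, T]
r2 m[X15→φ2] = [T, T, T]
r2 m[X4→φ1] = [F, T, F]
r2 m[X4→φ3] = [F, T, T]
r2 m[X4→φ4] = [F, T, F]
r2 m[X14→φ0] = [F, T, T]
r2 m[X14→φ1] = [T, T, T]
r3 m[φ0→X3] = [T, T, T]
r3 m[φ0→X14] = [T, F, T]
r3 m[φ1→X4] = [T, T, T]
r3 m[φ1→X14] = [F, F, T]
r3 m[φ2→X3] = [F, T, T]
r3 m[φ2→X15] = [T, T, T]
r3 m[φ3→X4] = [F, T, F]
r3 m[φ4→X4] = [F, T, T]
r3 m[X3→φ0] = [F, T, T]
r3 m[X3→φ2] = [T, T, T]
r3 m[X15→φ2] = [T, T, T]
r3 m[X4→φ1] = [F, T, F]
r3 m[X4→φ3] = [F, T, T]
r3 m[X4→φ4] = [F, T, F]
r3 m[X14→φ0] = [F, T, T]
r3 m[X14→φ1] = [T, T, T]
r4 m[φ0→X3] = [T, T, T]
r4 m[φ0→X14] = [T, F, T]
r4 m[φ1→X4] = [T, T, T]
r4 m[φ1→X14] = [F, F, T]
r4 m[φ2→X3] = [F, T, T]
r4 m[φ2→X15] = [T, T, T]
r4 m[φ3→X4] = [F, T, F]
r4 m[φ4→X4] = [F, T, T]
r4 m[X3→φ0] = [F, T, T]
r4 m[X3→φ2] = [T, T, T]
r4 m[X15→φ2] = [T, T, T]
r4 m[X4→φ1] = [F, T, F]
r4 m[X4→φ3] = [F, T, T]
r4 m[X4→φ4] = [F, T, F]
r4 m[X14→φ0] = [F, F, T]
r4 m[X14→φ1] = [T, F, T]
r5 m[φ0→X3] = [F, T, T]
r5 m[φ0→X14] = [T, F, T]
r5 m[φ1→X4] = [T, T, F]
r5 m[φ1→X14] = [F, F, T]
r5 m[φ2→X3] = [F, T, T]
r5 m[φ2→X15] = [T, T, T]
r5 m[φ3→X4] = [F, T, F]
r5 m[φ4→X4] = [F, T, T]
r5 m[X3→φ0] = [F, T, T]
r5 m[X3→φ2] = [T, T, T]
r5 m[X15→φ2] = [T, T, T]
r5 m[X4→φ1] = [F, T, F]
r5 m[X4→φ3] = [F, T, T]
r5 m[X4→φ4] = [F, T, F]
r5 m[X14→φ0] = [F, F, T]
r5 m[X14→φ1] = [T, F, T]
r6 m[φ0→X3] = [F, T, T]
r6 m[φ0→X14] = [T, F, T]
r6 m[φ1→X4] = [T, T, F]
r6 m[φ1→X14] = [F, F, T]
r6 m[φ2→X3] = [F, T, T]
r6 m[φ2→X15] = [T, T, T]
r6 m[φ3→X4] = [F, T, F]
r6 m[φ4→X4] = [F, T, T]
r6 m[X3→φ0] = [F, T, T]
r6 m[X3→φ2] = [F, T, T]
r6 m[X15→φ2] = [T, T, T]
r6 m[X4→φ1] = [F, T, F]
r6 m[X4→φ3] = [F, T, F]
r6 m[X4→φ4] = [F, T, F]
r6 m[X14→φ0] = [F, F, T]
r6 m[X14→φ1] = [T, F, T]
r7 m[φ0→X3] = [F, T, T]
r7 m[φ0→X14] = [T, F, T]
r7 m[φ1→X4] = [T, T, F]
r7 m[φ1→X14] = [F, F, T]
r7 m[φ2→X3] = [F, T, T]
r7 m[φ2→X15] = [T, T, T]
r7 m[φ3→X4] = [F, T, F]
r7 m[φ4→X4] = [F, T, T]
r7 m[X3→φ0] = [F, T, T]
r7 m[X3→φ2] = [F, T, T]
r7 m[X15→φ2] = [T, T, T]
r7 m[X4→φ1] = [F, T, F]
r7 m[X4→φ3] = [F, T, F]
r7 m[X4→φ4] = [F, T, F]
r7 m[X14→φ0] = [F, F, T]
r7 m[X14→φ1] = [T, F, T]
fixed point reached at round 7
b[X14] = ⊗ incoming = [F, F, T]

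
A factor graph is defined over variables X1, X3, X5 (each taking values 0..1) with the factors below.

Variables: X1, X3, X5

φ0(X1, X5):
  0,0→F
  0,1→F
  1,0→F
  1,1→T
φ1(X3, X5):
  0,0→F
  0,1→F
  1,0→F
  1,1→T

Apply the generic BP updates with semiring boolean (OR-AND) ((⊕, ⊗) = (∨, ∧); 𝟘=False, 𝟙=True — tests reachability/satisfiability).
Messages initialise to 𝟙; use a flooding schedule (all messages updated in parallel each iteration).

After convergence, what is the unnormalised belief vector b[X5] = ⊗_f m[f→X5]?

b[X5] = [F, T]

init: all messages = 𝟙 over 2 values
r1 m[φ0→X1] = [F, T]
r1 m[φ0→X5] = [F, T]
r1 m[φ1→X3] = [F, T]
r1 m[φ1→X5] = [F, T]
r1 m[X1→φ0] = [T, T]
r1 m[X3→φ1] = [T, T]
r1 m[X5→φ0] = [T, T]
r1 m[X5→φ1] = [T, T]
r2 m[φ0→X1] = [F, T]
r2 m[φ0→X5] = [F, T]
r2 m[φ1→X3] = [F, T]
r2 m[φ1→X5] = [F, T]
r2 m[X1→φ0] = [T, T]
r2 m[X3→φ1] = [T, T]
r2 m[X5→φ0] = [F, T]
r2 m[X5→φ1] = [F, T]
r3 m[φ0→X1] = [F, T]
r3 m[φ0→X5] = [F, T]
r3 m[φ1→X3] = [F, T]
r3 m[φ1→X5] = [F, T]
r3 m[X1→φ0] = [T, T]
r3 m[X3→φ1] = [T, T]
r3 m[X5→φ0] = [F, T]
r3 m[X5→φ1] = [F, T]
fixed point reached at round 3
b[X5] = ⊗ incoming = [F, T]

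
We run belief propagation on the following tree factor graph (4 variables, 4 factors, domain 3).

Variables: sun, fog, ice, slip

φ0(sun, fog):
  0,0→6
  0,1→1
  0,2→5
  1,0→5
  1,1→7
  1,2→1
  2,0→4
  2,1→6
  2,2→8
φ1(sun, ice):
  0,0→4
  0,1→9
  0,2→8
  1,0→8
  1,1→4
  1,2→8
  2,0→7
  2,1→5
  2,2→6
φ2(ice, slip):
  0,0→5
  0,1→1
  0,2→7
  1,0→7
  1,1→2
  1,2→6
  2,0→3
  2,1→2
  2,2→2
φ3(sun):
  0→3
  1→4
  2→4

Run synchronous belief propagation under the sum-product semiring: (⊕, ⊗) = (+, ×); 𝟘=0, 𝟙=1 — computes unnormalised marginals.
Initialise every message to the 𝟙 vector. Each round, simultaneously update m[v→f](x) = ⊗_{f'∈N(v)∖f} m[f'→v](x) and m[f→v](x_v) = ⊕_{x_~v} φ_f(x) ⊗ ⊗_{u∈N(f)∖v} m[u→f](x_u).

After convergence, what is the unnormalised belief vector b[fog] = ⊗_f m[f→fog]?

init: all messages = 𝟙 over 3 values
r1 m[φ0→sun] = [12, 13, 18]
r1 m[φ0→fog] = [15, 14, 14]
r1 m[φ1→sun] = [21, 20, 18]
r1 m[φ1→ice] = [19, 18, 22]
r1 m[φ2→ice] = [13, 15, 7]
r1 m[φ2→slip] = [15, 5, 15]
r1 m[φ3→sun] = [3, 4, 4]
r1 m[sun→φ0] = [1, 1, 1]
r1 m[sun→φ1] = [1, 1, 1]
r1 m[sun→φ3] = [1, 1, 1]
r1 m[fog→φ0] = [1, 1, 1]
r1 m[ice→φ1] = [1, 1, 1]
r1 m[ice→φ2] = [1, 1, 1]
r1 m[slip→φ2] = [1, 1, 1]
r2 m[φ0→sun] = [12, 13, 18]
r2 m[φ0→fog] = [15, 14, 14]
r2 m[φ1→sun] = [21, 20, 18]
r2 m[φ1→ice] = [19, 18, 22]
r2 m[φ2→ice] = [13, 15, 7]
r2 m[φ2→slip] = [15, 5, 15]
r2 m[φ3→sun] = [3, 4, 4]
r2 m[sun→φ0] = [63, 80, 72]
r2 m[sun→φ1] = [36, 52, 72]
r2 m[sun→φ3] = [252, 260, 324]
r2 m[fog→φ0] = [1, 1, 1]
r2 m[ice→φ1] = [13, 15, 7]
r2 m[ice→φ2] = [19, 18, 22]
r2 m[slip→φ2] = [1, 1, 1]
r3 m[φ0→sun] = [12, 13, 18]
r3 m[φ0→fog] = [1066, 1055, 971]
r3 m[φ1→sun] = [243, 220, 208]
r3 m[φ1→ice] = [1064, 892, 1136]
r3 m[φ2→ice] = [13, 15, 7]
r3 m[φ2→slip] = [287, 99, 285]
r3 m[φ3→sun] = [3, 4, 4]
r3 m[sun→φ0] = [63, 80, 72]
r3 m[sun→φ1] = [36, 52, 72]
r3 m[sun→φ3] = [252, 260, 324]
r3 m[fog→φ0] = [1, 1, 1]
r3 m[ice→φ1] = [13, 15, 7]
r3 m[ice→φ2] = [19, 18, 22]
r3 m[slip→φ2] = [1, 1, 1]
r4 m[φ0→sun] = [12, 13, 18]
r4 m[φ0→fog] = [1066, 1055, 971]
r4 m[φ1→sun] = [243, 220, 208]
r4 m[φ1→ice] = [1064, 892, 1136]
r4 m[φ2→ice] = [13, 15, 7]
r4 m[φ2→slip] = [287, 99, 285]
r4 m[φ3→sun] = [3, 4, 4]
r4 m[sun→φ0] = [729, 880, 832]
r4 m[sun→φ1] = [36, 52, 72]
r4 m[sun→φ3] = [2916, 2860, 3744]
r4 m[fog→φ0] = [1, 1, 1]
r4 m[ice→φ1] = [13, 15, 7]
r4 m[ice→φ2] = [1064, 892, 1136]
r4 m[slip→φ2] = [1, 1, 1]
r5 m[φ0→sun] = [12, 13, 18]
r5 m[φ0→fog] = [12102, 11881, 11181]
r5 m[φ1→sun] = [243, 220, 208]
r5 m[φ1→ice] = [1064, 892, 1136]
r5 m[φ2→ice] = [13, 15, 7]
r5 m[φ2→slip] = [14972, 5120, 15072]
r5 m[φ3→sun] = [3, 4, 4]
r5 m[sun→φ0] = [729, 880, 832]
r5 m[sun→φ1] = [36, 52, 72]
r5 m[sun→φ3] = [2916, 2860, 3744]
r5 m[fog→φ0] = [1, 1, 1]
r5 m[ice→φ1] = [13, 15, 7]
r5 m[ice→φ2] = [1064, 892, 1136]
r5 m[slip→φ2] = [1, 1, 1]
r6 m[φ0→sun] = [12, 13, 18]
r6 m[φ0→fog] = [12102, 11881, 11181]
r6 m[φ1→sun] = [243, 220, 208]
r6 m[φ1→ice] = [1064, 892, 1136]
r6 m[φ2→ice] = [13, 15, 7]
r6 m[φ2→slip] = [14972, 5120, 15072]
r6 m[φ3→sun] = [3, 4, 4]
r6 m[sun→φ0] = [729, 880, 832]
r6 m[sun→φ1] = [36, 52, 72]
r6 m[sun→φ3] = [2916, 2860, 3744]
r6 m[fog→φ0] = [1, 1, 1]
r6 m[ice→φ1] = [13, 15, 7]
r6 m[ice→φ2] = [1064, 892, 1136]
r6 m[slip→φ2] = [1, 1, 1]
fixed point reached at round 6
b[fog] = ⊗ incoming = [12102, 11881, 11181]

b[fog] = [12102, 11881, 11181]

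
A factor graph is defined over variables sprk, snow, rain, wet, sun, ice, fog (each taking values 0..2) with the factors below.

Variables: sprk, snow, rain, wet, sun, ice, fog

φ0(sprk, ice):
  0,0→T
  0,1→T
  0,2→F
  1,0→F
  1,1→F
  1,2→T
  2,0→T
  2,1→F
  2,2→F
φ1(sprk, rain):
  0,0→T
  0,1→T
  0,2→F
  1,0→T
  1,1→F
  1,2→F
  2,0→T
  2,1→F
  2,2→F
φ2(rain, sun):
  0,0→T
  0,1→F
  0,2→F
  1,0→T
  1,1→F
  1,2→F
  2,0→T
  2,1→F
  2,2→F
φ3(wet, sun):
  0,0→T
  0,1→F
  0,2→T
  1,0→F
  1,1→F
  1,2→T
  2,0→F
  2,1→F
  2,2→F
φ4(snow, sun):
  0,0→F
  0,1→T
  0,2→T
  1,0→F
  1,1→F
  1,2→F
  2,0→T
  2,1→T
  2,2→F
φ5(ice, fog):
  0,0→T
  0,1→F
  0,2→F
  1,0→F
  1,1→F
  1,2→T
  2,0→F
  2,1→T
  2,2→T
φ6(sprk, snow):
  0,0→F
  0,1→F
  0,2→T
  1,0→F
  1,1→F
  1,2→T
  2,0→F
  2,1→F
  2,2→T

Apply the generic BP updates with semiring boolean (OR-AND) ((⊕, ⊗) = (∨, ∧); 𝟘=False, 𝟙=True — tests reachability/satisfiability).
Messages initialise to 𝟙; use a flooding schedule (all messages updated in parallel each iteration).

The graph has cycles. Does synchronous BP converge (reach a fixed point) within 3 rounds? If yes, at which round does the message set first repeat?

init: all messages = 𝟙 over 3 values
r1 m[φ0→sprk] = [T, T, T]
r1 m[φ0→ice] = [T, T, T]
r1 m[φ1→sprk] = [T, T, T]
r1 m[φ1→rain] = [T, T, F]
r1 m[φ2→rain] = [T, T, T]
r1 m[φ2→sun] = [T, F, F]
r1 m[φ3→wet] = [T, T, F]
r1 m[φ3→sun] = [T, F, T]
r1 m[φ4→snow] = [T, F, T]
r1 m[φ4→sun] = [T, T, T]
r1 m[φ5→ice] = [T, T, T]
r1 m[φ5→fog] = [T, T, T]
r1 m[φ6→sprk] = [T, T, T]
r1 m[φ6→snow] = [F, F, T]
r1 m[sprk→φ0] = [T, T, T]
r1 m[sprk→φ1] = [T, T, T]
r1 m[sprk→φ6] = [T, T, T]
r1 m[snow→φ4] = [T, T, T]
r1 m[snow→φ6] = [T, T, T]
r1 m[rain→φ1] = [T, T, T]
r1 m[rain→φ2] = [T, T, T]
r1 m[wet→φ3] = [T, T, T]
r1 m[sun→φ2] = [T, T, T]
r1 m[sun→φ3] = [T, T, T]
r1 m[sun→φ4] = [T, T, T]
r1 m[ice→φ0] = [T, T, T]
r1 m[ice→φ5] = [T, T, T]
r1 m[fog→φ5] = [T, T, T]
r2 m[φ0→sprk] = [T, T, T]
r2 m[φ0→ice] = [T, T, T]
r2 m[φ1→sprk] = [T, T, T]
r2 m[φ1→rain] = [T, T, F]
r2 m[φ2→rain] = [T, T, T]
r2 m[φ2→sun] = [T, F, F]
r2 m[φ3→wet] = [T, T, F]
r2 m[φ3→sun] = [T, F, T]
r2 m[φ4→snow] = [T, F, T]
r2 m[φ4→sun] = [T, T, T]
r2 m[φ5→ice] = [T, T, T]
r2 m[φ5→fog] = [T, T, T]
r2 m[φ6→sprk] = [T, T, T]
r2 m[φ6→snow] = [F, F, T]
r2 m[sprk→φ0] = [T, T, T]
r2 m[sprk→φ1] = [T, T, T]
r2 m[sprk→φ6] = [T, T, T]
r2 m[snow→φ4] = [F, F, T]
r2 m[snow→φ6] = [T, F, T]
r2 m[rain→φ1] = [T, T, T]
r2 m[rain→φ2] = [T, T, F]
r2 m[wet→φ3] = [T, T, T]
r2 m[sun→φ2] = [T, F, T]
r2 m[sun→φ3] = [T, F, F]
r2 m[sun→φ4] = [T, F, F]
r2 m[ice→φ0] = [T, T, T]
r2 m[ice→φ5] = [T, T, T]
r2 m[fog→φ5] = [T, T, T]
r3 m[φ0→sprk] = [T, T, T]
r3 m[φ0→ice] = [T, T, T]
r3 m[φ1→sprk] = [T, T, T]
r3 m[φ1→rain] = [T, T, F]
r3 m[φ2→rain] = [T, T, T]
r3 m[φ2→sun] = [T, F, F]
r3 m[φ3→wet] = [T, F, F]
r3 m[φ3→sun] = [T, F, T]
r3 m[φ4→snow] = [F, F, T]
r3 m[φ4→sun] = [T, T, F]
r3 m[φ5→ice] = [T, T, T]
r3 m[φ5→fog] = [T, T, T]
r3 m[φ6→sprk] = [T, T, T]
r3 m[φ6→snow] = [F, F, T]
r3 m[sprk→φ0] = [T, T, T]
r3 m[sprk→φ1] = [T, T, T]
r3 m[sprk→φ6] = [T, T, T]
r3 m[snow→φ4] = [F, F, T]
r3 m[snow→φ6] = [T, F, T]
r3 m[rain→φ1] = [T, T, T]
r3 m[rain→φ2] = [T, T, F]
r3 m[wet→φ3] = [T, T, T]
r3 m[sun→φ2] = [T, F, T]
r3 m[sun→φ3] = [T, F, F]
r3 m[sun→φ4] = [T, F, F]
r3 m[ice→φ0] = [T, T, T]
r3 m[ice→φ5] = [T, T, T]
r3 m[fog→φ5] = [T, T, T]
no fixed point within 3 rounds

NOT CONVERGED within 3 rounds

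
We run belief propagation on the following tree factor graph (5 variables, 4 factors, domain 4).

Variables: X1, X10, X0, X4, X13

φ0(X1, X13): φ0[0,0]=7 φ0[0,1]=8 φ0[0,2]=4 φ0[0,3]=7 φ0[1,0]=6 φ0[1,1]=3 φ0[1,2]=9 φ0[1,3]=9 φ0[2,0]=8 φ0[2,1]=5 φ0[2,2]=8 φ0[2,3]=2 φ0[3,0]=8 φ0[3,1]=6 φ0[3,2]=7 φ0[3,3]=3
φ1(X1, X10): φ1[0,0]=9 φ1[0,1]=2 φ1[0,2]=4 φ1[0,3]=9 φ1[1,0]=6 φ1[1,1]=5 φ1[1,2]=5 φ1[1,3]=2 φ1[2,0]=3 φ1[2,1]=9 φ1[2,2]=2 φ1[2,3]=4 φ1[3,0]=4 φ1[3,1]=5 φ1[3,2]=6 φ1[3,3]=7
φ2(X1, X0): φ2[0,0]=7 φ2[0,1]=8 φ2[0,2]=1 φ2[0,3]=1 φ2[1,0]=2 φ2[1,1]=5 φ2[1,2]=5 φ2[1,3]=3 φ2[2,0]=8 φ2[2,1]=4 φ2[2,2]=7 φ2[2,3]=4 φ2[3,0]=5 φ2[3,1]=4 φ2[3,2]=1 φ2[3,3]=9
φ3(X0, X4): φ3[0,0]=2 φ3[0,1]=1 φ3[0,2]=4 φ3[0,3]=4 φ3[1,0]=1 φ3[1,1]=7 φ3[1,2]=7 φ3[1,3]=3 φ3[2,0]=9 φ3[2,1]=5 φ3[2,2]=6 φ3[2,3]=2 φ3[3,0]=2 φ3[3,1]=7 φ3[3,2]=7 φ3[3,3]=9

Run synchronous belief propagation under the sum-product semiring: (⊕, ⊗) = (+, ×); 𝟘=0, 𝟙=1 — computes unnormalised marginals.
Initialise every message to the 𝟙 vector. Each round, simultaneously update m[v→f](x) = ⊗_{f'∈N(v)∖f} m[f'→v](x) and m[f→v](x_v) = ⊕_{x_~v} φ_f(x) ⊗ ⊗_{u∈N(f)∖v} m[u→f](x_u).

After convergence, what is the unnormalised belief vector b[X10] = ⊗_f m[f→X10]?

b[X10] = [175296, 184609, 140867, 179670]

init: all messages = 𝟙 over 4 values
r1 m[φ0→X1] = [26, 27, 23, 24]
r1 m[φ0→X13] = [29, 22, 28, 21]
r1 m[φ1→X1] = [24, 18, 18, 22]
r1 m[φ1→X10] = [22, 21, 17, 22]
r1 m[φ2→X1] = [17, 15, 23, 19]
r1 m[φ2→X0] = [22, 21, 14, 17]
r1 m[φ3→X0] = [11, 18, 22, 25]
r1 m[φ3→X4] = [14, 20, 24, 18]
r1 m[X1→φ0] = [1, 1, 1, 1]
r1 m[X1→φ1] = [1, 1, 1, 1]
r1 m[X1→φ2] = [1, 1, 1, 1]
r1 m[X10→φ1] = [1, 1, 1, 1]
r1 m[X0→φ2] = [1, 1, 1, 1]
r1 m[X0→φ3] = [1, 1, 1, 1]
r1 m[X4→φ3] = [1, 1, 1, 1]
r1 m[X13→φ0] = [1, 1, 1, 1]
r2 m[φ0→X1] = [26, 27, 23, 24]
r2 m[φ0→X13] = [29, 22, 28, 21]
r2 m[φ1→X1] = [24, 18, 18, 22]
r2 m[φ1→X10] = [22, 21, 17, 22]
r2 m[φ2→X1] = [17, 15, 23, 19]
r2 m[φ2→X0] = [22, 21, 14, 17]
r2 m[φ3→X0] = [11, 18, 22, 25]
r2 m[φ3→X4] = [14, 20, 24, 18]
r2 m[X1→φ0] = [408, 270, 414, 418]
r2 m[X1→φ1] = [442, 405, 529, 456]
r2 m[X1→φ2] = [624, 486, 414, 528]
r2 m[X10→φ1] = [1, 1, 1, 1]
r2 m[X0→φ2] = [11, 18, 22, 25]
r2 m[X0→φ3] = [22, 21, 14, 17]
r2 m[X4→φ3] = [1, 1, 1, 1]
r2 m[X13→φ0] = [1, 1, 1, 1]
r3 m[φ0→X1] = [26, 27, 23, 24]
r3 m[φ0→X13] = [11132, 8652, 10300, 7368]
r3 m[φ1→X1] = [24, 18, 18, 22]
r3 m[φ1→X10] = [9819, 9950, 7587, 10096]
r3 m[φ2→X1] = [268, 297, 414, 374]
r3 m[φ2→X0] = [11292, 11190, 6480, 8490]
r3 m[φ3→X0] = [11, 18, 22, 25]
r3 m[φ3→X4] = [225, 358, 438, 332]
r3 m[X1→φ0] = [408, 270, 414, 418]
r3 m[X1→φ1] = [442, 405, 529, 456]
r3 m[X1→φ2] = [624, 486, 414, 528]
r3 m[X10→φ1] = [1, 1, 1, 1]
r3 m[X0→φ2] = [11, 18, 22, 25]
r3 m[X0→φ3] = [22, 21, 14, 17]
r3 m[X4→φ3] = [1, 1, 1, 1]
r3 m[X13→φ0] = [1, 1, 1, 1]
r4 m[φ0→X1] = [26, 27, 23, 24]
r4 m[φ0→X13] = [11132, 8652, 10300, 7368]
r4 m[φ1→X1] = [24, 18, 18, 22]
r4 m[φ1→X10] = [9819, 9950, 7587, 10096]
r4 m[φ2→X1] = [268, 297, 414, 374]
r4 m[φ2→X0] = [11292, 11190, 6480, 8490]
r4 m[φ3→X0] = [11, 18, 22, 25]
r4 m[φ3→X4] = [225, 358, 438, 332]
r4 m[X1→φ0] = [6432, 5346, 7452, 8228]
r4 m[X1→φ1] = [6968, 8019, 9522, 8976]
r4 m[X1→φ2] = [624, 486, 414, 528]
r4 m[X10→φ1] = [1, 1, 1, 1]
r4 m[X0→φ2] = [11, 18, 22, 25]
r4 m[X0→φ3] = [11292, 11190, 6480, 8490]
r4 m[X4→φ3] = [1, 1, 1, 1]
r4 m[X13→φ0] = [1, 1, 1, 1]
r5 m[φ0→X1] = [26, 27, 23, 24]
r5 m[φ0→X13] = [202540, 154122, 191054, 132726]
r5 m[φ1→X1] = [24, 18, 18, 22]
r5 m[φ1→X10] = [175296, 184609, 140867, 179670]
r5 m[φ2→X1] = [268, 297, 414, 374]
r5 m[φ2→X0] = [11292, 11190, 6480, 8490]
r5 m[φ3→X0] = [11, 18, 22, 25]
r5 m[φ3→X4] = [109074, 181452, 221808, 168108]
r5 m[X1→φ0] = [6432, 5346, 7452, 8228]
r5 m[X1→φ1] = [6968, 8019, 9522, 8976]
r5 m[X1→φ2] = [624, 486, 414, 528]
r5 m[X10→φ1] = [1, 1, 1, 1]
r5 m[X0→φ2] = [11, 18, 22, 25]
r5 m[X0→φ3] = [11292, 11190, 6480, 8490]
r5 m[X4→φ3] = [1, 1, 1, 1]
r5 m[X13→φ0] = [1, 1, 1, 1]
r6 m[φ0→X1] = [26, 27, 23, 24]
r6 m[φ0→X13] = [202540, 154122, 191054, 132726]
r6 m[φ1→X1] = [24, 18, 18, 22]
r6 m[φ1→X10] = [175296, 184609, 140867, 179670]
r6 m[φ2→X1] = [268, 297, 414, 374]
r6 m[φ2→X0] = [11292, 11190, 6480, 8490]
r6 m[φ3→X0] = [11, 18, 22, 25]
r6 m[φ3→X4] = [109074, 181452, 221808, 168108]
r6 m[X1→φ0] = [6432, 5346, 7452, 8228]
r6 m[X1→φ1] = [6968, 8019, 9522, 8976]
r6 m[X1→φ2] = [624, 486, 414, 528]
r6 m[X10→φ1] = [1, 1, 1, 1]
r6 m[X0→φ2] = [11, 18, 22, 25]
r6 m[X0→φ3] = [11292, 11190, 6480, 8490]
r6 m[X4→φ3] = [1, 1, 1, 1]
r6 m[X13→φ0] = [1, 1, 1, 1]
fixed point reached at round 6
b[X10] = ⊗ incoming = [175296, 184609, 140867, 179670]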